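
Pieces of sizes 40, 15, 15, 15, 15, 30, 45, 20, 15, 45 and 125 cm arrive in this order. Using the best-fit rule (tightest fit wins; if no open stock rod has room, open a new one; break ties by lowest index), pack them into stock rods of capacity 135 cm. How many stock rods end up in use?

  40 → stock rod 1 (new)  [load 40/135]
  15 → stock rod 1  [load 55/135]
  15 → stock rod 1  [load 70/135]
  15 → stock rod 1  [load 85/135]
  15 → stock rod 1  [load 100/135]
  30 → stock rod 1  [load 130/135]
  45 → stock rod 2 (new)  [load 45/135]
  20 → stock rod 2  [load 65/135]
  15 → stock rod 2  [load 80/135]
  45 → stock rod 2  [load 125/135]
  125 → stock rod 3 (new)  [load 125/135]
3 stock rods opened.

3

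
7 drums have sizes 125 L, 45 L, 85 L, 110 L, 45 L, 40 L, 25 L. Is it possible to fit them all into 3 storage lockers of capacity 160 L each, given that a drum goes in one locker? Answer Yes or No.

No

Total = 475 L; ⌈475/160⌉ = 3.
The bound of 3 does not rule out 3, but exhaustive search shows no assignment into 3 storage lockers of capacity 160 L exists — the minimum is 4.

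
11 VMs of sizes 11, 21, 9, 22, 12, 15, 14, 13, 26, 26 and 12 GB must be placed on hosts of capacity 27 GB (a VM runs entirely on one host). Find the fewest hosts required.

Total = 26 + 26 + 22 + 21 + 15 + 14 + 13 + 12 + 12 + 11 + 9 = 181 GB.
Lower bound: ⌈181/27⌉ = 7 hosts.
A packing using 8 hosts:
  host 1: 26 = 26
  host 2: 26 = 26
  host 3: 22 = 22
  host 4: 21 = 21
  host 5: 15 + 12 = 27
  host 6: 14 + 13 = 27
  host 7: 12 + 11 = 23
  host 8: 9 = 9
No arrangement into 7 hosts stays within capacity, so 8 is optimal.

8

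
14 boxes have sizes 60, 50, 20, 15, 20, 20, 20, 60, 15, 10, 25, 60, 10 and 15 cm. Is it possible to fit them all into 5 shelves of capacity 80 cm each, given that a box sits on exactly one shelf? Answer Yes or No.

Yes

A valid assignment using 5 shelves:
  shelf 1: 60 + 20 = 80
  shelf 2: 60 + 20 = 80
  shelf 3: 60 + 20 = 80
  shelf 4: 50 + 20 + 10 = 80
  shelf 5: 25 + 15 + 15 + 15 + 10 = 80
Every load is within 80 cm, so 5 shelves suffice.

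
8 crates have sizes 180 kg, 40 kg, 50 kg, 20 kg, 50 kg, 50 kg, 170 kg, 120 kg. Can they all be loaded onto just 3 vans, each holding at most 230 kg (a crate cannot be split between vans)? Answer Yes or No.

A valid assignment using 3 vans:
  van 1: 180 + 50 = 230
  van 2: 170 + 50 = 220
  van 3: 120 + 50 + 40 + 20 = 230
Every load is within 230 kg, so 3 vans suffice.

Yes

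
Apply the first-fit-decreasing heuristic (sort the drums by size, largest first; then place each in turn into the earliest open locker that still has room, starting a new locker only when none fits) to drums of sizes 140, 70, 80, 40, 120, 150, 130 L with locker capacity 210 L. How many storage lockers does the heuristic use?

4

Sorted descending: 150, 140, 130, 120, 80, 70, 40.
  150 → locker 1 (new)  [load 150/210]
  140 → locker 2 (new)  [load 140/210]
  130 → locker 3 (new)  [load 130/210]
  120 → locker 4 (new)  [load 120/210]
  80 → locker 3  [load 210/210]
  70 → locker 2  [load 210/210]
  40 → locker 1  [load 190/210]
4 storage lockers opened.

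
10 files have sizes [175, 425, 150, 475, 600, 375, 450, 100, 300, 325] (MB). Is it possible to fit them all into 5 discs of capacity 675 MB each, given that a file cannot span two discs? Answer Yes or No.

Total = 3375 MB; ⌈3375/675⌉ = 5.
The bound of 5 does not rule out 5, but exhaustive search shows no assignment into 5 discs of capacity 675 MB exists — the minimum is 6.

No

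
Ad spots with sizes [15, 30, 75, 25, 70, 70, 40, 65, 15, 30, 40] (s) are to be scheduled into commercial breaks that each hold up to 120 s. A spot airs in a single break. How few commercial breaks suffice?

5

Total = 75 + 70 + 70 + 65 + 40 + 40 + 30 + 30 + 25 + 15 + 15 = 475 s.
Lower bound: ⌈475/120⌉ = 4 commercial breaks.
A packing using 5 commercial breaks:
  break 1: 75 + 40 = 115
  break 2: 70 + 40 = 110
  break 3: 70 + 30 + 15 = 115
  break 4: 65 + 30 + 25 = 120
  break 5: 15 = 15
No arrangement into 4 commercial breaks stays within capacity, so 5 is optimal.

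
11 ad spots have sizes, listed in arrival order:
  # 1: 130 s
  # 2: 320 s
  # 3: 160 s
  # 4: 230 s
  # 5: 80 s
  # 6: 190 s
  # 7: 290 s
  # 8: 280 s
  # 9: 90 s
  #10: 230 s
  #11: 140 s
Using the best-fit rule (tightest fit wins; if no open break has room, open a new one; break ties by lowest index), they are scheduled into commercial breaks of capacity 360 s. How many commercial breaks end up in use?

8

  130 → break 1 (new)  [load 130/360]
  320 → break 2 (new)  [load 320/360]
  160 → break 1  [load 290/360]
  230 → break 3 (new)  [load 230/360]
  80 → break 3  [load 310/360]
  190 → break 4 (new)  [load 190/360]
  290 → break 5 (new)  [load 290/360]
  280 → break 6 (new)  [load 280/360]
  90 → break 4  [load 280/360]
  230 → break 7 (new)  [load 230/360]
  140 → break 8 (new)  [load 140/360]
8 commercial breaks opened.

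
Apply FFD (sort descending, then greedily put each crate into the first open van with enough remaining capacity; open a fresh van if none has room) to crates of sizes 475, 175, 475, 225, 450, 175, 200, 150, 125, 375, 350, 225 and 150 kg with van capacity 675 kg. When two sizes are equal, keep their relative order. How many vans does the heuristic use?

Sorted descending: 475, 475, 450, 375, 350, 225, 225, 200, 175, 175, 150, 150, 125.
  475 → van 1 (new)  [load 475/675]
  475 → van 2 (new)  [load 475/675]
  450 → van 3 (new)  [load 450/675]
  375 → van 4 (new)  [load 375/675]
  350 → van 5 (new)  [load 350/675]
  225 → van 3  [load 675/675]
  225 → van 4  [load 600/675]
  200 → van 1  [load 675/675]
  175 → van 2  [load 650/675]
  175 → van 5  [load 525/675]
  150 → van 5  [load 675/675]
  150 → van 6 (new)  [load 150/675]
  125 → van 6  [load 275/675]
6 vans opened.

6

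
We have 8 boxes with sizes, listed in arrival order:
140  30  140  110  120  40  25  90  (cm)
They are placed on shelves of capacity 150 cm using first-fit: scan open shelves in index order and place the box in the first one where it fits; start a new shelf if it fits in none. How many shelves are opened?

  140 → shelf 1 (new)  [load 140/150]
  30 → shelf 2 (new)  [load 30/150]
  140 → shelf 3 (new)  [load 140/150]
  110 → shelf 2  [load 140/150]
  120 → shelf 4 (new)  [load 120/150]
  40 → shelf 5 (new)  [load 40/150]
  25 → shelf 4  [load 145/150]
  90 → shelf 5  [load 130/150]
5 shelves opened.

5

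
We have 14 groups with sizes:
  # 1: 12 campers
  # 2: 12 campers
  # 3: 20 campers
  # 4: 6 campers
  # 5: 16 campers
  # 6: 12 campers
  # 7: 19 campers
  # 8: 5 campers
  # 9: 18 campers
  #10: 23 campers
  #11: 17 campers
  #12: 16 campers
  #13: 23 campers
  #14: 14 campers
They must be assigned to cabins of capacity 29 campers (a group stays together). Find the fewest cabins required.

Total = 23 + 23 + 20 + 19 + 18 + 17 + 16 + 16 + 14 + 12 + 12 + 12 + 6 + 5 = 213 campers.
Lower bound: ⌈213/29⌉ = 8 cabins.
A packing using 9 cabins:
  cabin 1: 23 + 6 = 29
  cabin 2: 23 + 5 = 28
  cabin 3: 20 = 20
  cabin 4: 19 = 19
  cabin 5: 18 = 18
  cabin 6: 17 + 12 = 29
  cabin 7: 16 + 12 = 28
  cabin 8: 16 + 12 = 28
  cabin 9: 14 = 14
No arrangement into 8 cabins stays within capacity, so 9 is optimal.

9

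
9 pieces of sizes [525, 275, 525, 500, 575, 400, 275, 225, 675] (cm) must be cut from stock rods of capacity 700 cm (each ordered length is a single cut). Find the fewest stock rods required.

Total = 675 + 575 + 525 + 525 + 500 + 400 + 275 + 275 + 225 = 3975 cm.
Lower bound: ⌈3975/700⌉ = 6 stock rods.
A packing using 7 stock rods:
  stock rod 1: 675 = 675
  stock rod 2: 575 = 575
  stock rod 3: 525 = 525
  stock rod 4: 525 = 525
  stock rod 5: 500 = 500
  stock rod 6: 400 + 275 = 675
  stock rod 7: 275 + 225 = 500
No arrangement into 6 stock rods stays within capacity, so 7 is optimal.

7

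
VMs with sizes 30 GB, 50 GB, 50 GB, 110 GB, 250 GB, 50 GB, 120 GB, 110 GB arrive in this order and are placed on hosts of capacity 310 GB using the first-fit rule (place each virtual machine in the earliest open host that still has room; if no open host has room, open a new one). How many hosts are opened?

3

  30 → host 1 (new)  [load 30/310]
  50 → host 1  [load 80/310]
  50 → host 1  [load 130/310]
  110 → host 1  [load 240/310]
  250 → host 2 (new)  [load 250/310]
  50 → host 1  [load 290/310]
  120 → host 3 (new)  [load 120/310]
  110 → host 3  [load 230/310]
3 hosts opened.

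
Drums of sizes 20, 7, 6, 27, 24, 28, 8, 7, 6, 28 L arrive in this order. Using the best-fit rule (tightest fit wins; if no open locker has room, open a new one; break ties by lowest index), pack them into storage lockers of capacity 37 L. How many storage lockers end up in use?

  20 → locker 1 (new)  [load 20/37]
  7 → locker 1  [load 27/37]
  6 → locker 1  [load 33/37]
  27 → locker 2 (new)  [load 27/37]
  24 → locker 3 (new)  [load 24/37]
  28 → locker 4 (new)  [load 28/37]
  8 → locker 4  [load 36/37]
  7 → locker 2  [load 34/37]
  6 → locker 3  [load 30/37]
  28 → locker 5 (new)  [load 28/37]
5 storage lockers opened.

5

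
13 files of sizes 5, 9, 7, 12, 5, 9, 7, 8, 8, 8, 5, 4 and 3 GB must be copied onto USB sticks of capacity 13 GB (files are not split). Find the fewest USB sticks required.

8

Total = 12 + 9 + 9 + 8 + 8 + 8 + 7 + 7 + 5 + 5 + 5 + 4 + 3 = 90 GB.
Lower bound: ⌈90/13⌉ = 7 USB sticks.
Also, 8 files each exceed 13/2 GB, and no two of those can share a USB stick, so at least 8 USB sticks are needed.
A packing using 8 USB sticks:
  USB stick 1: 12 = 12
  USB stick 2: 9 + 4 = 13
  USB stick 3: 9 + 3 = 12
  USB stick 4: 8 + 5 = 13
  USB stick 5: 8 + 5 = 13
  USB stick 6: 8 + 5 = 13
  USB stick 7: 7 = 7
  USB stick 8: 7 = 7
This matches the lower bound, so 8 is optimal.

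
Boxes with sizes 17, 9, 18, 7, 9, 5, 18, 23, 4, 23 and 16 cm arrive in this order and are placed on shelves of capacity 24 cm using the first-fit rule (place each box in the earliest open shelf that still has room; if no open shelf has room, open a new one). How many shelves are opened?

7

  17 → shelf 1 (new)  [load 17/24]
  9 → shelf 2 (new)  [load 9/24]
  18 → shelf 3 (new)  [load 18/24]
  7 → shelf 1  [load 24/24]
  9 → shelf 2  [load 18/24]
  5 → shelf 2  [load 23/24]
  18 → shelf 4 (new)  [load 18/24]
  23 → shelf 5 (new)  [load 23/24]
  4 → shelf 3  [load 22/24]
  23 → shelf 6 (new)  [load 23/24]
  16 → shelf 7 (new)  [load 16/24]
7 shelves opened.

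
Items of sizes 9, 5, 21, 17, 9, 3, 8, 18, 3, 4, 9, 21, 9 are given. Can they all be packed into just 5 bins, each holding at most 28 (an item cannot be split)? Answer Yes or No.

Yes

A valid assignment using 5 bins:
  bin 1: 21 + 5 = 26
  bin 2: 21 + 4 + 3 = 28
  bin 3: 18 + 9 = 27
  bin 4: 17 + 8 + 3 = 28
  bin 5: 9 + 9 + 9 = 27
Every load is within 28, so 5 bins suffice.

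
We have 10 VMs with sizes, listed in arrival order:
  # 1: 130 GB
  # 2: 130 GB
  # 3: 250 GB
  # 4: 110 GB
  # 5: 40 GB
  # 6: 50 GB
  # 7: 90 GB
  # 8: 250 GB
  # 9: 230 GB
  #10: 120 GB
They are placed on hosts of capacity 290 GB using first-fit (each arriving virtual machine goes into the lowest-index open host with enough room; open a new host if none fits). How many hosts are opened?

6

  130 → host 1 (new)  [load 130/290]
  130 → host 1  [load 260/290]
  250 → host 2 (new)  [load 250/290]
  110 → host 3 (new)  [load 110/290]
  40 → host 2  [load 290/290]
  50 → host 3  [load 160/290]
  90 → host 3  [load 250/290]
  250 → host 4 (new)  [load 250/290]
  230 → host 5 (new)  [load 230/290]
  120 → host 6 (new)  [load 120/290]
6 hosts opened.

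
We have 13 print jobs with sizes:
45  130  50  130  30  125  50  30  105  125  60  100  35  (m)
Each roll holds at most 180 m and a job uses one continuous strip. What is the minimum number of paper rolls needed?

Total = 130 + 130 + 125 + 125 + 105 + 100 + 60 + 50 + 50 + 45 + 35 + 30 + 30 = 1015 m.
Lower bound: ⌈1015/180⌉ = 6 paper rolls.
A packing using 6 paper rolls:
  roll 1: 130 + 50 = 180
  roll 2: 130 + 50 = 180
  roll 3: 125 + 45 = 170
  roll 4: 125 + 35 = 160
  roll 5: 105 + 60 = 165
  roll 6: 100 + 30 + 30 = 160
This matches the lower bound, so 6 is optimal.

6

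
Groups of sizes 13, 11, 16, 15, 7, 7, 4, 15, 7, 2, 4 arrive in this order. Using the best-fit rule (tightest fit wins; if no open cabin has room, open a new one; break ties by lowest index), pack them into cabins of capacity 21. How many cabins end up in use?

  13 → cabin 1 (new)  [load 13/21]
  11 → cabin 2 (new)  [load 11/21]
  16 → cabin 3 (new)  [load 16/21]
  15 → cabin 4 (new)  [load 15/21]
  7 → cabin 1  [load 20/21]
  7 → cabin 2  [load 18/21]
  4 → cabin 3  [load 20/21]
  15 → cabin 5 (new)  [load 15/21]
  7 → cabin 6 (new)  [load 7/21]
  2 → cabin 2  [load 20/21]
  4 → cabin 4  [load 19/21]
6 cabins opened.

6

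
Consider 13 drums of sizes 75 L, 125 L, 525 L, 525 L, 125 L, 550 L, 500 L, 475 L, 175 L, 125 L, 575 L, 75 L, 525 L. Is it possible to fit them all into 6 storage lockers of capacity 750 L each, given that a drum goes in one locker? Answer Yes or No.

No

Total = 4375 L; ⌈4375/750⌉ = 6.
7 drums each exceed half the capacity and cannot share a locker, forcing at least 7 storage lockers.
At least 7 storage lockers are required, but only 6 are allowed.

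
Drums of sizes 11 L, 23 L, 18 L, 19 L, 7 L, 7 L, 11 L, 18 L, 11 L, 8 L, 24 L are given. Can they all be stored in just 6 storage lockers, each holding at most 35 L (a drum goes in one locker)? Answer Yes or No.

A valid assignment using 5 storage lockers:
  locker 1: 24 + 11 = 35
  locker 2: 23 + 11 = 34
  locker 3: 19 + 11 = 30
  locker 4: 18 + 8 + 7 = 33
  locker 5: 18 + 7 = 25
That uses only 5 ≤ 6, so 6 storage lockers are enough.

Yes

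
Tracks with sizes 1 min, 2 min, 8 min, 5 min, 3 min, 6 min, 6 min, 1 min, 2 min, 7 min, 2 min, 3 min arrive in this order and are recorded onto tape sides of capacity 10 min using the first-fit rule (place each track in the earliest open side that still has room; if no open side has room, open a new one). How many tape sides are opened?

5

  1 → side 1 (new)  [load 1/10]
  2 → side 1  [load 3/10]
  8 → side 2 (new)  [load 8/10]
  5 → side 1  [load 8/10]
  3 → side 3 (new)  [load 3/10]
  6 → side 3  [load 9/10]
  6 → side 4 (new)  [load 6/10]
  1 → side 1  [load 9/10]
  2 → side 2  [load 10/10]
  7 → side 5 (new)  [load 7/10]
  2 → side 4  [load 8/10]
  3 → side 5  [load 10/10]
5 tape sides opened.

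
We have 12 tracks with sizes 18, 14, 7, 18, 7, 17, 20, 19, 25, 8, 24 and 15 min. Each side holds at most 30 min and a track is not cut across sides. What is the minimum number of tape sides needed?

8

Total = 25 + 24 + 20 + 19 + 18 + 18 + 17 + 15 + 14 + 8 + 7 + 7 = 192 min.
Lower bound: ⌈192/30⌉ = 7 tape sides.
A packing using 8 tape sides:
  side 1: 25 = 25
  side 2: 24 = 24
  side 3: 20 + 8 = 28
  side 4: 19 + 7 = 26
  side 5: 18 + 7 = 25
  side 6: 18 = 18
  side 7: 17 = 17
  side 8: 15 + 14 = 29
No arrangement into 7 tape sides stays within capacity, so 8 is optimal.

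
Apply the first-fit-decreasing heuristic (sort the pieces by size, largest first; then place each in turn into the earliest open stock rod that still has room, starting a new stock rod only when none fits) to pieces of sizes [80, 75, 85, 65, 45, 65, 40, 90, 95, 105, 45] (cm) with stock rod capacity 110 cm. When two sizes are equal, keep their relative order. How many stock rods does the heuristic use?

9

Sorted descending: 105, 95, 90, 85, 80, 75, 65, 65, 45, 45, 40.
  105 → stock rod 1 (new)  [load 105/110]
  95 → stock rod 2 (new)  [load 95/110]
  90 → stock rod 3 (new)  [load 90/110]
  85 → stock rod 4 (new)  [load 85/110]
  80 → stock rod 5 (new)  [load 80/110]
  75 → stock rod 6 (new)  [load 75/110]
  65 → stock rod 7 (new)  [load 65/110]
  65 → stock rod 8 (new)  [load 65/110]
  45 → stock rod 7  [load 110/110]
  45 → stock rod 8  [load 110/110]
  40 → stock rod 9 (new)  [load 40/110]
9 stock rods opened.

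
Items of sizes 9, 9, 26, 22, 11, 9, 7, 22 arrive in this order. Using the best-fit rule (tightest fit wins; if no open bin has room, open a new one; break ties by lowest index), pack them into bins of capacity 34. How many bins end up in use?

4

  9 → bin 1 (new)  [load 9/34]
  9 → bin 1  [load 18/34]
  26 → bin 2 (new)  [load 26/34]
  22 → bin 3 (new)  [load 22/34]
  11 → bin 3  [load 33/34]
  9 → bin 1  [load 27/34]
  7 → bin 1  [load 34/34]
  22 → bin 4 (new)  [load 22/34]
4 bins opened.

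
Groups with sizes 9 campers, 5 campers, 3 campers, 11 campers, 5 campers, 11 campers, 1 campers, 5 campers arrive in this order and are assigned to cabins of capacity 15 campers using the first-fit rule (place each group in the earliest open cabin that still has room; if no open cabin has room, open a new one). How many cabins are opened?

  9 → cabin 1 (new)  [load 9/15]
  5 → cabin 1  [load 14/15]
  3 → cabin 2 (new)  [load 3/15]
  11 → cabin 2  [load 14/15]
  5 → cabin 3 (new)  [load 5/15]
  11 → cabin 4 (new)  [load 11/15]
  1 → cabin 1  [load 15/15]
  5 → cabin 3  [load 10/15]
4 cabins opened.

4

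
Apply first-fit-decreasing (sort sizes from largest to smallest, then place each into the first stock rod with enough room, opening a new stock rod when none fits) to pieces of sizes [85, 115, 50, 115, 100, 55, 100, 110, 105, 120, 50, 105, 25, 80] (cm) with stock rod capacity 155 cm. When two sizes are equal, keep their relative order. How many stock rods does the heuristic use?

Sorted descending: 120, 115, 115, 110, 105, 105, 100, 100, 85, 80, 55, 50, 50, 25.
  120 → stock rod 1 (new)  [load 120/155]
  115 → stock rod 2 (new)  [load 115/155]
  115 → stock rod 3 (new)  [load 115/155]
  110 → stock rod 4 (new)  [load 110/155]
  105 → stock rod 5 (new)  [load 105/155]
  105 → stock rod 6 (new)  [load 105/155]
  100 → stock rod 7 (new)  [load 100/155]
  100 → stock rod 8 (new)  [load 100/155]
  85 → stock rod 9 (new)  [load 85/155]
  80 → stock rod 10 (new)  [load 80/155]
  55 → stock rod 7  [load 155/155]
  50 → stock rod 5  [load 155/155]
  50 → stock rod 6  [load 155/155]
  25 → stock rod 1  [load 145/155]
10 stock rods opened.

10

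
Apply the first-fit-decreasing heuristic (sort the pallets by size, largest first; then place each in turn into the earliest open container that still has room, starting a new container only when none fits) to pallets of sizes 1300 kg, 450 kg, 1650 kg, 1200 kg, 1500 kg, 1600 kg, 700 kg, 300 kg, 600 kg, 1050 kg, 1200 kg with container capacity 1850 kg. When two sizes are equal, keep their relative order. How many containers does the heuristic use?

Sorted descending: 1650, 1600, 1500, 1300, 1200, 1200, 1050, 700, 600, 450, 300.
  1650 → container 1 (new)  [load 1650/1850]
  1600 → container 2 (new)  [load 1600/1850]
  1500 → container 3 (new)  [load 1500/1850]
  1300 → container 4 (new)  [load 1300/1850]
  1200 → container 5 (new)  [load 1200/1850]
  1200 → container 6 (new)  [load 1200/1850]
  1050 → container 7 (new)  [load 1050/1850]
  700 → container 7  [load 1750/1850]
  600 → container 5  [load 1800/1850]
  450 → container 4  [load 1750/1850]
  300 → container 3  [load 1800/1850]
7 containers opened.

7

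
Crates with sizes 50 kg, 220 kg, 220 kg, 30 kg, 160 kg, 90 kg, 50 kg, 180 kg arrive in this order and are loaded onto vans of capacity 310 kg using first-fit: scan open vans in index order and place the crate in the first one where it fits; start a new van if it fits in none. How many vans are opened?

4

  50 → van 1 (new)  [load 50/310]
  220 → van 1  [load 270/310]
  220 → van 2 (new)  [load 220/310]
  30 → van 1  [load 300/310]
  160 → van 3 (new)  [load 160/310]
  90 → van 2  [load 310/310]
  50 → van 3  [load 210/310]
  180 → van 4 (new)  [load 180/310]
4 vans opened.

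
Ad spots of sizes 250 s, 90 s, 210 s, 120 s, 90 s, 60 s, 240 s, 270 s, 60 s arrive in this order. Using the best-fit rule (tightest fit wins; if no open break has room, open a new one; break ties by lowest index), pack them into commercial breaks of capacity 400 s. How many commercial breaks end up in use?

4

  250 → break 1 (new)  [load 250/400]
  90 → break 1  [load 340/400]
  210 → break 2 (new)  [load 210/400]
  120 → break 2  [load 330/400]
  90 → break 3 (new)  [load 90/400]
  60 → break 1  [load 400/400]
  240 → break 3  [load 330/400]
  270 → break 4 (new)  [load 270/400]
  60 → break 2  [load 390/400]
4 commercial breaks opened.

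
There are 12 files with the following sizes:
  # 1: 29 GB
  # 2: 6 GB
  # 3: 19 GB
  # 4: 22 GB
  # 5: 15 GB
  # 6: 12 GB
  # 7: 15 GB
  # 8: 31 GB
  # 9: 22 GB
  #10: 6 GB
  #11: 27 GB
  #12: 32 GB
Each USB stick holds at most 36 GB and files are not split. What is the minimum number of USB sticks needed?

Total = 32 + 31 + 29 + 27 + 22 + 22 + 19 + 15 + 15 + 12 + 6 + 6 = 236 GB.
Lower bound: ⌈236/36⌉ = 7 USB sticks.
A packing using 8 USB sticks:
  USB stick 1: 32 = 32
  USB stick 2: 31 = 31
  USB stick 3: 29 + 6 = 35
  USB stick 4: 27 + 6 = 33
  USB stick 5: 22 + 12 = 34
  USB stick 6: 22 = 22
  USB stick 7: 19 + 15 = 34
  USB stick 8: 15 = 15
No arrangement into 7 USB sticks stays within capacity, so 8 is optimal.

8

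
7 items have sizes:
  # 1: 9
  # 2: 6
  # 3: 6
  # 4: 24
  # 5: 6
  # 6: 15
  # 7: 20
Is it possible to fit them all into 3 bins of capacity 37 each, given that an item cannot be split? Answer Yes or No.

A valid assignment using 3 bins:
  bin 1: 24 + 9 = 33
  bin 2: 20 + 15 = 35
  bin 3: 6 + 6 + 6 = 18
Every load is within 37, so 3 bins suffice.

Yes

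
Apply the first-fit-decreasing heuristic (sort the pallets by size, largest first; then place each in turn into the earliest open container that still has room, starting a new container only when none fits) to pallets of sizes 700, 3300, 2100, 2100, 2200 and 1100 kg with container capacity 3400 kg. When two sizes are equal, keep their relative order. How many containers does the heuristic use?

Sorted descending: 3300, 2200, 2100, 2100, 1100, 700.
  3300 → container 1 (new)  [load 3300/3400]
  2200 → container 2 (new)  [load 2200/3400]
  2100 → container 3 (new)  [load 2100/3400]
  2100 → container 4 (new)  [load 2100/3400]
  1100 → container 2  [load 3300/3400]
  700 → container 3  [load 2800/3400]
4 containers opened.

4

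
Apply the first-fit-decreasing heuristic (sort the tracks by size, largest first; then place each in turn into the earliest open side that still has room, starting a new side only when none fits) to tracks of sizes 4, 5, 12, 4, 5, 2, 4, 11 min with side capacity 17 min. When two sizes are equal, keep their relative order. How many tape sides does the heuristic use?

3

Sorted descending: 12, 11, 5, 5, 4, 4, 4, 2.
  12 → side 1 (new)  [load 12/17]
  11 → side 2 (new)  [load 11/17]
  5 → side 1  [load 17/17]
  5 → side 2  [load 16/17]
  4 → side 3 (new)  [load 4/17]
  4 → side 3  [load 8/17]
  4 → side 3  [load 12/17]
  2 → side 3  [load 14/17]
3 tape sides opened.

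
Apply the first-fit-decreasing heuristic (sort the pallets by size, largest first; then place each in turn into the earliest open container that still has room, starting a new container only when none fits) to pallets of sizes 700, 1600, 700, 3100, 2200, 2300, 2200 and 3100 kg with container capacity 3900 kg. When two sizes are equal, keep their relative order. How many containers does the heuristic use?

5

Sorted descending: 3100, 3100, 2300, 2200, 2200, 1600, 700, 700.
  3100 → container 1 (new)  [load 3100/3900]
  3100 → container 2 (new)  [load 3100/3900]
  2300 → container 3 (new)  [load 2300/3900]
  2200 → container 4 (new)  [load 2200/3900]
  2200 → container 5 (new)  [load 2200/3900]
  1600 → container 3  [load 3900/3900]
  700 → container 1  [load 3800/3900]
  700 → container 2  [load 3800/3900]
5 containers opened.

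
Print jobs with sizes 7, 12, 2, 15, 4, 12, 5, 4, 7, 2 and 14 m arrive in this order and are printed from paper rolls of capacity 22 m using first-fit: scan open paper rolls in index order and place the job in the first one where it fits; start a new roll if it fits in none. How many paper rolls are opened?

  7 → roll 1 (new)  [load 7/22]
  12 → roll 1  [load 19/22]
  2 → roll 1  [load 21/22]
  15 → roll 2 (new)  [load 15/22]
  4 → roll 2  [load 19/22]
  12 → roll 3 (new)  [load 12/22]
  5 → roll 3  [load 17/22]
  4 → roll 3  [load 21/22]
  7 → roll 4 (new)  [load 7/22]
  2 → roll 2  [load 21/22]
  14 → roll 4  [load 21/22]
4 paper rolls opened.

4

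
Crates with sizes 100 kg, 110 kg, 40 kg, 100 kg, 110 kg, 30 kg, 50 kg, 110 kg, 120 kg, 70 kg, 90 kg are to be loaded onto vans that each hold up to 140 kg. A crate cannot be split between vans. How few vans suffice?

8

Total = 120 + 110 + 110 + 110 + 100 + 100 + 90 + 70 + 50 + 40 + 30 = 930 kg.
Lower bound: ⌈930/140⌉ = 7 vans.
A packing using 8 vans:
  van 1: 120 = 120
  van 2: 110 + 30 = 140
  van 3: 110 = 110
  van 4: 110 = 110
  van 5: 100 + 40 = 140
  van 6: 100 = 100
  van 7: 90 + 50 = 140
  van 8: 70 = 70
No arrangement into 7 vans stays within capacity, so 8 is optimal.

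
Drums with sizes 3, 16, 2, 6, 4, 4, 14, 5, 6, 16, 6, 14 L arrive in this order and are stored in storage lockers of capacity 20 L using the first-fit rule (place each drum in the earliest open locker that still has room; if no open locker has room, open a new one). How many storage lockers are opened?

  3 → locker 1 (new)  [load 3/20]
  16 → locker 1  [load 19/20]
  2 → locker 2 (new)  [load 2/20]
  6 → locker 2  [load 8/20]
  4 → locker 2  [load 12/20]
  4 → locker 2  [load 16/20]
  14 → locker 3 (new)  [load 14/20]
  5 → locker 3  [load 19/20]
  6 → locker 4 (new)  [load 6/20]
  16 → locker 5 (new)  [load 16/20]
  6 → locker 4  [load 12/20]
  14 → locker 6 (new)  [load 14/20]
6 storage lockers opened.

6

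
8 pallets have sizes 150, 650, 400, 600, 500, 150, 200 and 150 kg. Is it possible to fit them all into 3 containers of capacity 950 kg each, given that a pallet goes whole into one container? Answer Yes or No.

A valid assignment using 3 containers:
  container 1: 650 + 150 + 150 = 950
  container 2: 600 + 200 + 150 = 950
  container 3: 500 + 400 = 900
Every load is within 950 kg, so 3 containers suffice.

Yes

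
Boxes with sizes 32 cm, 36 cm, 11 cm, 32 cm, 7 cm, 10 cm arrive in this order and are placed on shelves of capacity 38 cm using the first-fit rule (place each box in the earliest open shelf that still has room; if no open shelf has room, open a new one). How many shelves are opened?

4

  32 → shelf 1 (new)  [load 32/38]
  36 → shelf 2 (new)  [load 36/38]
  11 → shelf 3 (new)  [load 11/38]
  32 → shelf 4 (new)  [load 32/38]
  7 → shelf 3  [load 18/38]
  10 → shelf 3  [load 28/38]
4 shelves opened.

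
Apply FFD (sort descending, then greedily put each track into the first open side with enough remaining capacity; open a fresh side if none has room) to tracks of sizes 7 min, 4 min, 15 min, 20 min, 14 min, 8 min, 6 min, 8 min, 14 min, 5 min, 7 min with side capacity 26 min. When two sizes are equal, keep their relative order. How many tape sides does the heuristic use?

5

Sorted descending: 20, 15, 14, 14, 8, 8, 7, 7, 6, 5, 4.
  20 → side 1 (new)  [load 20/26]
  15 → side 2 (new)  [load 15/26]
  14 → side 3 (new)  [load 14/26]
  14 → side 4 (new)  [load 14/26]
  8 → side 2  [load 23/26]
  8 → side 3  [load 22/26]
  7 → side 4  [load 21/26]
  7 → side 5 (new)  [load 7/26]
  6 → side 1  [load 26/26]
  5 → side 4  [load 26/26]
  4 → side 3  [load 26/26]
5 tape sides opened.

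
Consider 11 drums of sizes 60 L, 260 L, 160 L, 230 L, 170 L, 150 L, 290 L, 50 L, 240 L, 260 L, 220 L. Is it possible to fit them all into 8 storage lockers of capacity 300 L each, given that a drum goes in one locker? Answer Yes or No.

Total = 2090 L; ⌈2090/300⌉ = 7.
8 drums each exceed half the capacity and cannot share a locker, forcing at least 8 storage lockers.
The bound of 8 does not rule out 8, but exhaustive search shows no assignment into 8 storage lockers of capacity 300 L exists — the minimum is 9.

No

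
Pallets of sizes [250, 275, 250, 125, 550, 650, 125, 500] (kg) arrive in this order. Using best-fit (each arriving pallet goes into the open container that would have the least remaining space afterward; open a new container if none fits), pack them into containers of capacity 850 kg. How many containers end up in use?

4

  250 → container 1 (new)  [load 250/850]
  275 → container 1  [load 525/850]
  250 → container 1  [load 775/850]
  125 → container 2 (new)  [load 125/850]
  550 → container 2  [load 675/850]
  650 → container 3 (new)  [load 650/850]
  125 → container 2  [load 800/850]
  500 → container 4 (new)  [load 500/850]
4 containers opened.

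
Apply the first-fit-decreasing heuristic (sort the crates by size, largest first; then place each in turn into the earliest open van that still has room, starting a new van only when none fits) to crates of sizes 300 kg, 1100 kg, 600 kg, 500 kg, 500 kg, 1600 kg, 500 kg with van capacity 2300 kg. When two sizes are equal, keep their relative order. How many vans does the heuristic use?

3

Sorted descending: 1600, 1100, 600, 500, 500, 500, 300.
  1600 → van 1 (new)  [load 1600/2300]
  1100 → van 2 (new)  [load 1100/2300]
  600 → van 1  [load 2200/2300]
  500 → van 2  [load 1600/2300]
  500 → van 2  [load 2100/2300]
  500 → van 3 (new)  [load 500/2300]
  300 → van 3  [load 800/2300]
3 vans opened.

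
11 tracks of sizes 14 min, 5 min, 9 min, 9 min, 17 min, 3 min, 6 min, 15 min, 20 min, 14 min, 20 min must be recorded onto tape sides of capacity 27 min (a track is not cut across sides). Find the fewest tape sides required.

Total = 20 + 20 + 17 + 15 + 14 + 14 + 9 + 9 + 6 + 5 + 3 = 132 min.
Lower bound: ⌈132/27⌉ = 5 tape sides.
Also, 6 tracks each exceed 27/2 min, and no two of those can share a side, so at least 6 tape sides are needed.
A packing using 6 tape sides:
  side 1: 20 + 6 = 26
  side 2: 20 + 5 = 25
  side 3: 17 + 9 = 26
  side 4: 15 + 9 + 3 = 27
  side 5: 14 = 14
  side 6: 14 = 14
This matches the lower bound, so 6 is optimal.

6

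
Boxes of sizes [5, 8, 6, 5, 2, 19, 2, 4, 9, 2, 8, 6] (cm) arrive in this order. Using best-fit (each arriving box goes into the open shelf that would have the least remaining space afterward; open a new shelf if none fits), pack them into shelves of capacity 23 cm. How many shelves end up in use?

  5 → shelf 1 (new)  [load 5/23]
  8 → shelf 1  [load 13/23]
  6 → shelf 1  [load 19/23]
  5 → shelf 2 (new)  [load 5/23]
  2 → shelf 1  [load 21/23]
  19 → shelf 3 (new)  [load 19/23]
  2 → shelf 1  [load 23/23]
  4 → shelf 3  [load 23/23]
  9 → shelf 2  [load 14/23]
  2 → shelf 2  [load 16/23]
  8 → shelf 4 (new)  [load 8/23]
  6 → shelf 2  [load 22/23]
4 shelves opened.

4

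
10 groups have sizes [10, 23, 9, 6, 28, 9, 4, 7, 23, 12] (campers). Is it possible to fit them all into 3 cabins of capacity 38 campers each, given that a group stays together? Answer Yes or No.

Total = 131 campers; ⌈131/38⌉ = 4.
At least 4 cabins are required, but only 3 are allowed.

No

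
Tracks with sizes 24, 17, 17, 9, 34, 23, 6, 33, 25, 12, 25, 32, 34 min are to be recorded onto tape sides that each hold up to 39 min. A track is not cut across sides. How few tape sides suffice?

9

Total = 34 + 34 + 33 + 32 + 25 + 25 + 24 + 23 + 17 + 17 + 12 + 9 + 6 = 291 min.
Lower bound: ⌈291/39⌉ = 8 tape sides.
A packing using 9 tape sides:
  side 1: 34 = 34
  side 2: 34 = 34
  side 3: 33 + 6 = 39
  side 4: 32 = 32
  side 5: 25 + 12 = 37
  side 6: 25 + 9 = 34
  side 7: 24 = 24
  side 8: 23 = 23
  side 9: 17 + 17 = 34
No arrangement into 8 tape sides stays within capacity, so 9 is optimal.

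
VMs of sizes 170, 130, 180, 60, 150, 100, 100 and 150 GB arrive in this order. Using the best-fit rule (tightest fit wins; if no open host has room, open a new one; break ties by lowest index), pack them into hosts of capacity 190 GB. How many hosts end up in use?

  170 → host 1 (new)  [load 170/190]
  130 → host 2 (new)  [load 130/190]
  180 → host 3 (new)  [load 180/190]
  60 → host 2  [load 190/190]
  150 → host 4 (new)  [load 150/190]
  100 → host 5 (new)  [load 100/190]
  100 → host 6 (new)  [load 100/190]
  150 → host 7 (new)  [load 150/190]
7 hosts opened.

7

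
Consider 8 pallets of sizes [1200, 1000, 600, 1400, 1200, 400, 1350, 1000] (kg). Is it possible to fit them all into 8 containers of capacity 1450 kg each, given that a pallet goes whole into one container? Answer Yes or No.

A valid assignment using 7 containers:
  container 1: 1400 = 1400
  container 2: 1350 = 1350
  container 3: 1200 = 1200
  container 4: 1200 = 1200
  container 5: 1000 + 400 = 1400
  container 6: 1000 = 1000
  container 7: 600 = 600
That uses only 7 ≤ 8, so 8 containers are enough.

Yes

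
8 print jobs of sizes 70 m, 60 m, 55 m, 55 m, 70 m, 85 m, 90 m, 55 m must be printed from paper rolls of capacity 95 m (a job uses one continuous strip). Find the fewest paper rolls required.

Total = 90 + 85 + 70 + 70 + 60 + 55 + 55 + 55 = 540 m.
Lower bound: ⌈540/95⌉ = 6 paper rolls.
Also, 8 print jobs each exceed 95/2 m, and no two of those can share a roll, so at least 8 paper rolls are needed.
A packing using 8 paper rolls:
  roll 1: 90 = 90
  roll 2: 85 = 85
  roll 3: 70 = 70
  roll 4: 70 = 70
  roll 5: 60 = 60
  roll 6: 55 = 55
  roll 7: 55 = 55
  roll 8: 55 = 55
This matches the lower bound, so 8 is optimal.

8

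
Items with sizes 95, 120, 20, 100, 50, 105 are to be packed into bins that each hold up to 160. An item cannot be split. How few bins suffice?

Total = 120 + 105 + 100 + 95 + 50 + 20 = 490.
Lower bound: ⌈490/160⌉ = 4 bins.
A packing using 4 bins:
  bin 1: 120 + 20 = 140
  bin 2: 105 + 50 = 155
  bin 3: 100 = 100
  bin 4: 95 = 95
This matches the lower bound, so 4 is optimal.

4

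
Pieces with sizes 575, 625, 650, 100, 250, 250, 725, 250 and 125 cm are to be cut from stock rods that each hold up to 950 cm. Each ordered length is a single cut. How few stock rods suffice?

Total = 725 + 650 + 625 + 575 + 250 + 250 + 250 + 125 + 100 = 3550 cm.
Lower bound: ⌈3550/950⌉ = 4 stock rods.
A packing using 4 stock rods:
  stock rod 1: 725 + 125 + 100 = 950
  stock rod 2: 650 + 250 = 900
  stock rod 3: 625 + 250 = 875
  stock rod 4: 575 + 250 = 825
This matches the lower bound, so 4 is optimal.

4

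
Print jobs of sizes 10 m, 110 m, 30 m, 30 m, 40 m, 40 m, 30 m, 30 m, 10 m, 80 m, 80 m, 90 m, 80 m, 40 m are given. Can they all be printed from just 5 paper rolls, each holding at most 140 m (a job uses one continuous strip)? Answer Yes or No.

Total = 700 m; ⌈700/140⌉ = 5.
The bound of 5 does not rule out 5, but exhaustive search shows no assignment into 5 paper rolls of capacity 140 m exists — the minimum is 6.

No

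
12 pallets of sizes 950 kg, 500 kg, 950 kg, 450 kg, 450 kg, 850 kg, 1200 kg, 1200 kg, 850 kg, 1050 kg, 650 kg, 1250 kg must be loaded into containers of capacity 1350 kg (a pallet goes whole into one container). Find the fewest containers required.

9

Total = 1250 + 1200 + 1200 + 1050 + 950 + 950 + 850 + 850 + 650 + 500 + 450 + 450 = 10350 kg.
Lower bound: ⌈10350/1350⌉ = 8 containers.
A packing using 9 containers:
  container 1: 1250 = 1250
  container 2: 1200 = 1200
  container 3: 1200 = 1200
  container 4: 1050 = 1050
  container 5: 950 = 950
  container 6: 950 = 950
  container 7: 850 + 500 = 1350
  container 8: 850 + 450 = 1300
  container 9: 650 + 450 = 1100
No arrangement into 8 containers stays within capacity, so 9 is optimal.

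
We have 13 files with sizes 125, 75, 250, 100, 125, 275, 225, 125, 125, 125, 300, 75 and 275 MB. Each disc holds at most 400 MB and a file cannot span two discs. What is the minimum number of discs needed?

6

Total = 300 + 275 + 275 + 250 + 225 + 125 + 125 + 125 + 125 + 125 + 100 + 75 + 75 = 2200 MB.
Lower bound: ⌈2200/400⌉ = 6 discs.
A packing using 6 discs:
  disc 1: 300 + 100 = 400
  disc 2: 275 + 125 = 400
  disc 3: 275 + 125 = 400
  disc 4: 250 + 125 = 375
  disc 5: 225 + 125 = 350
  disc 6: 125 + 75 + 75 = 275
This matches the lower bound, so 6 is optimal.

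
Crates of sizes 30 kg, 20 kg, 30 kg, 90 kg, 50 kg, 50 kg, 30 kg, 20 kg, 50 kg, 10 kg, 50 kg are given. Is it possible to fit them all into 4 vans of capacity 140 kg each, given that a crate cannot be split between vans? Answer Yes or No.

Yes

A valid assignment using 4 vans:
  van 1: 90 + 50 = 140
  van 2: 50 + 50 + 30 + 10 = 140
  van 3: 50 + 30 + 30 + 20 = 130
  van 4: 20 = 20
Every load is within 140 kg, so 4 vans suffice.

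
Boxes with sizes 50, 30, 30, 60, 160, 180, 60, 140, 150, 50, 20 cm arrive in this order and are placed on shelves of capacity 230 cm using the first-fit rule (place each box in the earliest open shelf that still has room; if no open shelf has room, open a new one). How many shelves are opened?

  50 → shelf 1 (new)  [load 50/230]
  30 → shelf 1  [load 80/230]
  30 → shelf 1  [load 110/230]
  60 → shelf 1  [load 170/230]
  160 → shelf 2 (new)  [load 160/230]
  180 → shelf 3 (new)  [load 180/230]
  60 → shelf 1  [load 230/230]
  140 → shelf 4 (new)  [load 140/230]
  150 → shelf 5 (new)  [load 150/230]
  50 → shelf 2  [load 210/230]
  20 → shelf 2  [load 230/230]
5 shelves opened.

5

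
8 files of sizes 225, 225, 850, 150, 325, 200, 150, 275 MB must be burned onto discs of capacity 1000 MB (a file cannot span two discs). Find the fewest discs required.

3

Total = 850 + 325 + 275 + 225 + 225 + 200 + 150 + 150 = 2400 MB.
Lower bound: ⌈2400/1000⌉ = 3 discs.
A packing using 3 discs:
  disc 1: 850 + 150 = 1000
  disc 2: 325 + 275 + 225 + 150 = 975
  disc 3: 225 + 200 = 425
This matches the lower bound, so 3 is optimal.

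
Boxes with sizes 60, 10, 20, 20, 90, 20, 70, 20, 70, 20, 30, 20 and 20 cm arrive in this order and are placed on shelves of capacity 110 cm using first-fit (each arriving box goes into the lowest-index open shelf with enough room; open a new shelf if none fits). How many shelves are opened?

  60 → shelf 1 (new)  [load 60/110]
  10 → shelf 1  [load 70/110]
  20 → shelf 1  [load 90/110]
  20 → shelf 1  [load 110/110]
  90 → shelf 2 (new)  [load 90/110]
  20 → shelf 2  [load 110/110]
  70 → shelf 3 (new)  [load 70/110]
  20 → shelf 3  [load 90/110]
  70 → shelf 4 (new)  [load 70/110]
  20 → shelf 3  [load 110/110]
  30 → shelf 4  [load 100/110]
  20 → shelf 5 (new)  [load 20/110]
  20 → shelf 5  [load 40/110]
5 shelves opened.

5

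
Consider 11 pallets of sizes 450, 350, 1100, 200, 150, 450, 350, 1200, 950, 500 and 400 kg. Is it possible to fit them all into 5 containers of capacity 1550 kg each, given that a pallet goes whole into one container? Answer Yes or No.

Yes

A valid assignment using 4 containers:
  container 1: 1200 + 350 = 1550
  container 2: 1100 + 450 = 1550
  container 3: 950 + 500 = 1450
  container 4: 450 + 400 + 350 + 200 + 150 = 1550
That uses only 4 ≤ 5, so 5 containers are enough.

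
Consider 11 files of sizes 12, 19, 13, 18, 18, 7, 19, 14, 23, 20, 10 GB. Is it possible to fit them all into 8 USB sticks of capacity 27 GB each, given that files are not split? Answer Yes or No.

Yes

A valid assignment using 8 USB sticks:
  USB stick 1: 23 = 23
  USB stick 2: 20 + 7 = 27
  USB stick 3: 19 = 19
  USB stick 4: 19 = 19
  USB stick 5: 18 = 18
  USB stick 6: 18 = 18
  USB stick 7: 14 + 13 = 27
  USB stick 8: 12 + 10 = 22
Every load is within 27 GB, so 8 USB sticks suffice.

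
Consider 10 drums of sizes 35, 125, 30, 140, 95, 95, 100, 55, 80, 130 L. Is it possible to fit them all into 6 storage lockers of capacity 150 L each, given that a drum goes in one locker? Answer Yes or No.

Total = 885 L; ⌈885/150⌉ = 6.
7 drums each exceed half the capacity and cannot share a locker, forcing at least 7 storage lockers.
At least 7 storage lockers are required, but only 6 are allowed.

No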